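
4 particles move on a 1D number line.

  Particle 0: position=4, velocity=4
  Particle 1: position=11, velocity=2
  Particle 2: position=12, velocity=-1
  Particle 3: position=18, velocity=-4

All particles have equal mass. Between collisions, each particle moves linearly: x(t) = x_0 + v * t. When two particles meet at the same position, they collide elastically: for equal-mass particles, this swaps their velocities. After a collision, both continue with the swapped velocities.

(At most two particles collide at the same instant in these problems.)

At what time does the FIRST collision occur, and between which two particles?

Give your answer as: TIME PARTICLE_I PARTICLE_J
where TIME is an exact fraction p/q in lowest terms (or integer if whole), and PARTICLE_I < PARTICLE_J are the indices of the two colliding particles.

Pair (0,1): pos 4,11 vel 4,2 -> gap=7, closing at 2/unit, collide at t=7/2
Pair (1,2): pos 11,12 vel 2,-1 -> gap=1, closing at 3/unit, collide at t=1/3
Pair (2,3): pos 12,18 vel -1,-4 -> gap=6, closing at 3/unit, collide at t=2
Earliest collision: t=1/3 between 1 and 2

Answer: 1/3 1 2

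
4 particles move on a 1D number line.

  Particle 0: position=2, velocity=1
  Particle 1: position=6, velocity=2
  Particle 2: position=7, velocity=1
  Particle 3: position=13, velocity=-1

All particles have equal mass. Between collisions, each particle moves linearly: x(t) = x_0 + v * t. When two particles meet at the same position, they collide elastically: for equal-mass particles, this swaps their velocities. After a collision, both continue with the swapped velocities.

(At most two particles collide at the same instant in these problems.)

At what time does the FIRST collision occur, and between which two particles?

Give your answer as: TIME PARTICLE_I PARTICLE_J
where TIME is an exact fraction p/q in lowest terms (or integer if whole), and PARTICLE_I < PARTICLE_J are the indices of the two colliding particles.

Answer: 1 1 2

Derivation:
Pair (0,1): pos 2,6 vel 1,2 -> not approaching (rel speed -1 <= 0)
Pair (1,2): pos 6,7 vel 2,1 -> gap=1, closing at 1/unit, collide at t=1
Pair (2,3): pos 7,13 vel 1,-1 -> gap=6, closing at 2/unit, collide at t=3
Earliest collision: t=1 between 1 and 2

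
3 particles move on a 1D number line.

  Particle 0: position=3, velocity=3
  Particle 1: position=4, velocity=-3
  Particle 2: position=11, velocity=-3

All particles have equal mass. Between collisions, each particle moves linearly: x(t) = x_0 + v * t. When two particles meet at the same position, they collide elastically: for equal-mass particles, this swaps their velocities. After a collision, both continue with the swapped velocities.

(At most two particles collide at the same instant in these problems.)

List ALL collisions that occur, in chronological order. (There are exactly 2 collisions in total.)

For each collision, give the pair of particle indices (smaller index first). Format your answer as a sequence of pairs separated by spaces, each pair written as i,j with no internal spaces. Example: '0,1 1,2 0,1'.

Answer: 0,1 1,2

Derivation:
Collision at t=1/6: particles 0 and 1 swap velocities; positions: p0=7/2 p1=7/2 p2=21/2; velocities now: v0=-3 v1=3 v2=-3
Collision at t=4/3: particles 1 and 2 swap velocities; positions: p0=0 p1=7 p2=7; velocities now: v0=-3 v1=-3 v2=3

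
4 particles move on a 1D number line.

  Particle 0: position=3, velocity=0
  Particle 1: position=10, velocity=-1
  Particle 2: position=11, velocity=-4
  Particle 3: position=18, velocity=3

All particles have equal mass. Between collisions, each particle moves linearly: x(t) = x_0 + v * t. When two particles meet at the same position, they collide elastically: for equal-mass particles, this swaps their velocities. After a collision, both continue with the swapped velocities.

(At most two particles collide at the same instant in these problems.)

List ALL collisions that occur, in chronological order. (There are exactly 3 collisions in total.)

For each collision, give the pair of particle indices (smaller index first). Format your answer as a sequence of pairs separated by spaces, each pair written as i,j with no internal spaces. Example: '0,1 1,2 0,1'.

Answer: 1,2 0,1 1,2

Derivation:
Collision at t=1/3: particles 1 and 2 swap velocities; positions: p0=3 p1=29/3 p2=29/3 p3=19; velocities now: v0=0 v1=-4 v2=-1 v3=3
Collision at t=2: particles 0 and 1 swap velocities; positions: p0=3 p1=3 p2=8 p3=24; velocities now: v0=-4 v1=0 v2=-1 v3=3
Collision at t=7: particles 1 and 2 swap velocities; positions: p0=-17 p1=3 p2=3 p3=39; velocities now: v0=-4 v1=-1 v2=0 v3=3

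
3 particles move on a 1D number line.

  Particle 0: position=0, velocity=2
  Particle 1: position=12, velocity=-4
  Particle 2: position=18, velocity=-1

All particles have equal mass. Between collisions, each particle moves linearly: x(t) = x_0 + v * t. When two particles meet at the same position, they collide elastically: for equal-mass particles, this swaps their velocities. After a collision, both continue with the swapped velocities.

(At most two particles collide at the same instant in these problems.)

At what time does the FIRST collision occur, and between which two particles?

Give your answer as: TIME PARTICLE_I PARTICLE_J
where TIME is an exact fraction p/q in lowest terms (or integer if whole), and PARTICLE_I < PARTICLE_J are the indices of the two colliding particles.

Pair (0,1): pos 0,12 vel 2,-4 -> gap=12, closing at 6/unit, collide at t=2
Pair (1,2): pos 12,18 vel -4,-1 -> not approaching (rel speed -3 <= 0)
Earliest collision: t=2 between 0 and 1

Answer: 2 0 1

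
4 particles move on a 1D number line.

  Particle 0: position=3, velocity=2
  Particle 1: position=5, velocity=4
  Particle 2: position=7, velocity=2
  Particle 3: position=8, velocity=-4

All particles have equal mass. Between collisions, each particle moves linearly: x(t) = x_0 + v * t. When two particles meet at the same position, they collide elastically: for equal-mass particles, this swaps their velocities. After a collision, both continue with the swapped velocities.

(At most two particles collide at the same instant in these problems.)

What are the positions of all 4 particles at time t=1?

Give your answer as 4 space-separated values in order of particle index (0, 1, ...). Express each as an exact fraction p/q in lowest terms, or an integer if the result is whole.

Collision at t=1/6: particles 2 and 3 swap velocities; positions: p0=10/3 p1=17/3 p2=22/3 p3=22/3; velocities now: v0=2 v1=4 v2=-4 v3=2
Collision at t=3/8: particles 1 and 2 swap velocities; positions: p0=15/4 p1=13/2 p2=13/2 p3=31/4; velocities now: v0=2 v1=-4 v2=4 v3=2
Collision at t=5/6: particles 0 and 1 swap velocities; positions: p0=14/3 p1=14/3 p2=25/3 p3=26/3; velocities now: v0=-4 v1=2 v2=4 v3=2
Collision at t=1: particles 2 and 3 swap velocities; positions: p0=4 p1=5 p2=9 p3=9; velocities now: v0=-4 v1=2 v2=2 v3=4
Advance to t=1 (no further collisions before then); velocities: v0=-4 v1=2 v2=2 v3=4; positions = 4 5 9 9

Answer: 4 5 9 9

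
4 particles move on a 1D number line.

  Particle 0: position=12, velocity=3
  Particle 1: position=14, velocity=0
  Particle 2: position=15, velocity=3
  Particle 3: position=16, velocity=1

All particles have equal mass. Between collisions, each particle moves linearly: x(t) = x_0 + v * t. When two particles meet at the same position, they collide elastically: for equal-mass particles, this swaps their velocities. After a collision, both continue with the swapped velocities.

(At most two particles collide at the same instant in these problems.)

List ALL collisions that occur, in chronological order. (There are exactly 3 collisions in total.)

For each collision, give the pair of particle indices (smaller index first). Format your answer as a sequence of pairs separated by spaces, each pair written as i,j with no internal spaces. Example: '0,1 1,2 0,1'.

Collision at t=1/2: particles 2 and 3 swap velocities; positions: p0=27/2 p1=14 p2=33/2 p3=33/2; velocities now: v0=3 v1=0 v2=1 v3=3
Collision at t=2/3: particles 0 and 1 swap velocities; positions: p0=14 p1=14 p2=50/3 p3=17; velocities now: v0=0 v1=3 v2=1 v3=3
Collision at t=2: particles 1 and 2 swap velocities; positions: p0=14 p1=18 p2=18 p3=21; velocities now: v0=0 v1=1 v2=3 v3=3

Answer: 2,3 0,1 1,2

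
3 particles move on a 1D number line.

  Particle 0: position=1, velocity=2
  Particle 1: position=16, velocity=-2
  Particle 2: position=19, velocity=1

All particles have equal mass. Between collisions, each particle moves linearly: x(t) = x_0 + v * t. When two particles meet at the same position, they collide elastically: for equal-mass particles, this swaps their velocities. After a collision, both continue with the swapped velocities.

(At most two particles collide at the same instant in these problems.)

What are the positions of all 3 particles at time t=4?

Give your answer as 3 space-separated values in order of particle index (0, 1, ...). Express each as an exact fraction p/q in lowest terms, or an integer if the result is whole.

Collision at t=15/4: particles 0 and 1 swap velocities; positions: p0=17/2 p1=17/2 p2=91/4; velocities now: v0=-2 v1=2 v2=1
Advance to t=4 (no further collisions before then); velocities: v0=-2 v1=2 v2=1; positions = 8 9 23

Answer: 8 9 23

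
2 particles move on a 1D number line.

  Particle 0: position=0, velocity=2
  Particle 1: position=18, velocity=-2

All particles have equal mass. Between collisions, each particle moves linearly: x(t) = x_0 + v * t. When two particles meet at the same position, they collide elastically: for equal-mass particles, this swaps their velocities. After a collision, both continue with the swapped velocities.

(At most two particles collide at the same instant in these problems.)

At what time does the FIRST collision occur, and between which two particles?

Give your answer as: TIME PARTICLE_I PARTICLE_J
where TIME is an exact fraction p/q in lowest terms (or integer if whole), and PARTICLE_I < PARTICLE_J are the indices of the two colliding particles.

Pair (0,1): pos 0,18 vel 2,-2 -> gap=18, closing at 4/unit, collide at t=9/2
Earliest collision: t=9/2 between 0 and 1

Answer: 9/2 0 1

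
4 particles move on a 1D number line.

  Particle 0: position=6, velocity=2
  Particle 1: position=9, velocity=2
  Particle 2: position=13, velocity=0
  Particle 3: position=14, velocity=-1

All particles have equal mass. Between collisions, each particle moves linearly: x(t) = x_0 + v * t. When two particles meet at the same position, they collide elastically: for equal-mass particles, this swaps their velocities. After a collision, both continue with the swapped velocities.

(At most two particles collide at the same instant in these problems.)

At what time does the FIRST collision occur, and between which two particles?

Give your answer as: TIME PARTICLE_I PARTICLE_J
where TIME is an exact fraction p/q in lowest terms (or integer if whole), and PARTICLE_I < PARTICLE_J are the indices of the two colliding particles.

Pair (0,1): pos 6,9 vel 2,2 -> not approaching (rel speed 0 <= 0)
Pair (1,2): pos 9,13 vel 2,0 -> gap=4, closing at 2/unit, collide at t=2
Pair (2,3): pos 13,14 vel 0,-1 -> gap=1, closing at 1/unit, collide at t=1
Earliest collision: t=1 between 2 and 3

Answer: 1 2 3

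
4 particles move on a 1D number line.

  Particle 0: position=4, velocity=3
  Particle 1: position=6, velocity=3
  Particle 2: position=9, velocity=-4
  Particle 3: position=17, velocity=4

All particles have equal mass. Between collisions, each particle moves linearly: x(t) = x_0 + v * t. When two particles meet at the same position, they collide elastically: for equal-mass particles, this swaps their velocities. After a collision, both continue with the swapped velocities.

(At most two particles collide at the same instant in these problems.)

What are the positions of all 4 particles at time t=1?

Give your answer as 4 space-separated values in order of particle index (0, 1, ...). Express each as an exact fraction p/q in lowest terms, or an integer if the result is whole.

Collision at t=3/7: particles 1 and 2 swap velocities; positions: p0=37/7 p1=51/7 p2=51/7 p3=131/7; velocities now: v0=3 v1=-4 v2=3 v3=4
Collision at t=5/7: particles 0 and 1 swap velocities; positions: p0=43/7 p1=43/7 p2=57/7 p3=139/7; velocities now: v0=-4 v1=3 v2=3 v3=4
Advance to t=1 (no further collisions before then); velocities: v0=-4 v1=3 v2=3 v3=4; positions = 5 7 9 21

Answer: 5 7 9 21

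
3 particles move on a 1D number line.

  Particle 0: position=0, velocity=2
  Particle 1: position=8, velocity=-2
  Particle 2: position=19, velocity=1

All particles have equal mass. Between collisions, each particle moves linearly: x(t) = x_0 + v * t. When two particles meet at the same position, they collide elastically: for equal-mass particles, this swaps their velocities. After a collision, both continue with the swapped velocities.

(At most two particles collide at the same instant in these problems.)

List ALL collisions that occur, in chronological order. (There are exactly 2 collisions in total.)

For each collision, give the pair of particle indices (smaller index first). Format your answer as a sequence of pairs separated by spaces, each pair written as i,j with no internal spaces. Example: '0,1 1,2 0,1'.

Collision at t=2: particles 0 and 1 swap velocities; positions: p0=4 p1=4 p2=21; velocities now: v0=-2 v1=2 v2=1
Collision at t=19: particles 1 and 2 swap velocities; positions: p0=-30 p1=38 p2=38; velocities now: v0=-2 v1=1 v2=2

Answer: 0,1 1,2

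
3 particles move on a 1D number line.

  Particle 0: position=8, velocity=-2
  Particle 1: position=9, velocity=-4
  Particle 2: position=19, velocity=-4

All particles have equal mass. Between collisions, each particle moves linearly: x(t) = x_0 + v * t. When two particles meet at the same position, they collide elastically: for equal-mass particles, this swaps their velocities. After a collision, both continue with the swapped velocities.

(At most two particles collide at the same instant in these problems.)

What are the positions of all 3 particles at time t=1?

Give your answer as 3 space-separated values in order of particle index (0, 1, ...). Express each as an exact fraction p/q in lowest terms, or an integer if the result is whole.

Answer: 5 6 15

Derivation:
Collision at t=1/2: particles 0 and 1 swap velocities; positions: p0=7 p1=7 p2=17; velocities now: v0=-4 v1=-2 v2=-4
Advance to t=1 (no further collisions before then); velocities: v0=-4 v1=-2 v2=-4; positions = 5 6 15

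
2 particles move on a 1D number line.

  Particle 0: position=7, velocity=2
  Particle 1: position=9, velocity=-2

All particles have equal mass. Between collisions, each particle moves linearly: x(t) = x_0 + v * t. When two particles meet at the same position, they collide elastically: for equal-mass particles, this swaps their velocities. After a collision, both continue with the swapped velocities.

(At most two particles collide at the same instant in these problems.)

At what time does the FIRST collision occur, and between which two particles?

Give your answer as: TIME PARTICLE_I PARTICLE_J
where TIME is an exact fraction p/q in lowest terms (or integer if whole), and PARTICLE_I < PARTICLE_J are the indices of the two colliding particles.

Pair (0,1): pos 7,9 vel 2,-2 -> gap=2, closing at 4/unit, collide at t=1/2
Earliest collision: t=1/2 between 0 and 1

Answer: 1/2 0 1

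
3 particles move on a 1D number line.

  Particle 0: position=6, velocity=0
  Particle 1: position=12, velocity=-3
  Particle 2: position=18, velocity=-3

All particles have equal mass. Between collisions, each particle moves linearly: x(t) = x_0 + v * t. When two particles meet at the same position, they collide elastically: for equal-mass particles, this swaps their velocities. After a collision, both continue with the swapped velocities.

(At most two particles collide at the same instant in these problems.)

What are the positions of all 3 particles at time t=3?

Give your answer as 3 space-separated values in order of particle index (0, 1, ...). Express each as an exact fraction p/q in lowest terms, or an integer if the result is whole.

Collision at t=2: particles 0 and 1 swap velocities; positions: p0=6 p1=6 p2=12; velocities now: v0=-3 v1=0 v2=-3
Advance to t=3 (no further collisions before then); velocities: v0=-3 v1=0 v2=-3; positions = 3 6 9

Answer: 3 6 9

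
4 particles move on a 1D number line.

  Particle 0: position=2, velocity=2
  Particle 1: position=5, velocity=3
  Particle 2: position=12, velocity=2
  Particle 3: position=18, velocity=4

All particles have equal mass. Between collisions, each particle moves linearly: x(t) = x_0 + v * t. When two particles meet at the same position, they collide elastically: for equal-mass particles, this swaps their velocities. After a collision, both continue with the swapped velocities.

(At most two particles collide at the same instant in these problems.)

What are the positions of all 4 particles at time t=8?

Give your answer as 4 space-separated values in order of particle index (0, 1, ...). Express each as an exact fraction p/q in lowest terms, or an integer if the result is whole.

Answer: 18 28 29 50

Derivation:
Collision at t=7: particles 1 and 2 swap velocities; positions: p0=16 p1=26 p2=26 p3=46; velocities now: v0=2 v1=2 v2=3 v3=4
Advance to t=8 (no further collisions before then); velocities: v0=2 v1=2 v2=3 v3=4; positions = 18 28 29 50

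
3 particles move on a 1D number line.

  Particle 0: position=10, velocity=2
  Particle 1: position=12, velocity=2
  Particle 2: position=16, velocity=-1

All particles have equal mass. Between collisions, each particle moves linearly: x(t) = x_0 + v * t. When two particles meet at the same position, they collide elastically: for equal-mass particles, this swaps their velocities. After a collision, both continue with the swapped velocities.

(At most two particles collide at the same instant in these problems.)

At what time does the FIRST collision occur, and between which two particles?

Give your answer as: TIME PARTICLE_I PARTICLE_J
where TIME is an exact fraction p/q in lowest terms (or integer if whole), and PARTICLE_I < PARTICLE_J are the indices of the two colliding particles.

Pair (0,1): pos 10,12 vel 2,2 -> not approaching (rel speed 0 <= 0)
Pair (1,2): pos 12,16 vel 2,-1 -> gap=4, closing at 3/unit, collide at t=4/3
Earliest collision: t=4/3 between 1 and 2

Answer: 4/3 1 2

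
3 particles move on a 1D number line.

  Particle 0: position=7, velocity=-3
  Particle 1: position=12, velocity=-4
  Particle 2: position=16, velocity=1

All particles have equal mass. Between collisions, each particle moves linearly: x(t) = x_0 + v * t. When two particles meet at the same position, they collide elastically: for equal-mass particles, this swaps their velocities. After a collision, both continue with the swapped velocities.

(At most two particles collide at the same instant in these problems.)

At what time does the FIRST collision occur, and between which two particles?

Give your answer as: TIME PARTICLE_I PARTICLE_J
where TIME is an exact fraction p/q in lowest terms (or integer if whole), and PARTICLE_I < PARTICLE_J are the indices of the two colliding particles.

Pair (0,1): pos 7,12 vel -3,-4 -> gap=5, closing at 1/unit, collide at t=5
Pair (1,2): pos 12,16 vel -4,1 -> not approaching (rel speed -5 <= 0)
Earliest collision: t=5 between 0 and 1

Answer: 5 0 1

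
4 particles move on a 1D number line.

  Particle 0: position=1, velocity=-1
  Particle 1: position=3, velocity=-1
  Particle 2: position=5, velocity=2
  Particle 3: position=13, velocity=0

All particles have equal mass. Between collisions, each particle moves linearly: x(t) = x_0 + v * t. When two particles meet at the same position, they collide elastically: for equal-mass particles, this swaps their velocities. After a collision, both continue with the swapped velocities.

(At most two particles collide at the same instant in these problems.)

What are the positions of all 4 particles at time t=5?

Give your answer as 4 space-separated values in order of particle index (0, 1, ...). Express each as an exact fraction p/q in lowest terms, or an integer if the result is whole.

Collision at t=4: particles 2 and 3 swap velocities; positions: p0=-3 p1=-1 p2=13 p3=13; velocities now: v0=-1 v1=-1 v2=0 v3=2
Advance to t=5 (no further collisions before then); velocities: v0=-1 v1=-1 v2=0 v3=2; positions = -4 -2 13 15

Answer: -4 -2 13 15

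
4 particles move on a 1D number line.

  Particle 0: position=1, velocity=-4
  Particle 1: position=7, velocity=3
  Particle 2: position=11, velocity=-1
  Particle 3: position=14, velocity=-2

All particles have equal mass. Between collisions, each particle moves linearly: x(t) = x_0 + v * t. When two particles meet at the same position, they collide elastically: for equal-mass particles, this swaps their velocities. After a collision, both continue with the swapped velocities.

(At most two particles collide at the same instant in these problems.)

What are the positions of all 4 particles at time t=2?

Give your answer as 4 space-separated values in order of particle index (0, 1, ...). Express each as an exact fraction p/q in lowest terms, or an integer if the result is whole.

Answer: -7 9 10 13

Derivation:
Collision at t=1: particles 1 and 2 swap velocities; positions: p0=-3 p1=10 p2=10 p3=12; velocities now: v0=-4 v1=-1 v2=3 v3=-2
Collision at t=7/5: particles 2 and 3 swap velocities; positions: p0=-23/5 p1=48/5 p2=56/5 p3=56/5; velocities now: v0=-4 v1=-1 v2=-2 v3=3
Advance to t=2 (no further collisions before then); velocities: v0=-4 v1=-1 v2=-2 v3=3; positions = -7 9 10 13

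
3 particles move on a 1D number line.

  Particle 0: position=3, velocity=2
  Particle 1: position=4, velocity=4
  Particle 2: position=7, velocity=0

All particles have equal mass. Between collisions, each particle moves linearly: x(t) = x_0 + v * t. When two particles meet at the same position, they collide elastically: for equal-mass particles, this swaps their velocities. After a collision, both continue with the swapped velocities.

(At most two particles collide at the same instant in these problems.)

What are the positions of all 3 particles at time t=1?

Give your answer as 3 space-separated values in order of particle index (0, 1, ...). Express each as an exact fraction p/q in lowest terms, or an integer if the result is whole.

Collision at t=3/4: particles 1 and 2 swap velocities; positions: p0=9/2 p1=7 p2=7; velocities now: v0=2 v1=0 v2=4
Advance to t=1 (no further collisions before then); velocities: v0=2 v1=0 v2=4; positions = 5 7 8

Answer: 5 7 8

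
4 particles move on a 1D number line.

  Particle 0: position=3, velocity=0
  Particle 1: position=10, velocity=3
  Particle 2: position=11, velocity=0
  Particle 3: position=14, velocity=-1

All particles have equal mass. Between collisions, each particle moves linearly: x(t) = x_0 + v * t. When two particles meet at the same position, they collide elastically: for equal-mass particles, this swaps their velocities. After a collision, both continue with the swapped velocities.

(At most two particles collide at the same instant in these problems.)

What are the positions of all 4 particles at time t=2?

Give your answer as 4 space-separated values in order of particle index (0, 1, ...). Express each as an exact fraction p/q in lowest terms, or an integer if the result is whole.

Answer: 3 11 12 16

Derivation:
Collision at t=1/3: particles 1 and 2 swap velocities; positions: p0=3 p1=11 p2=11 p3=41/3; velocities now: v0=0 v1=0 v2=3 v3=-1
Collision at t=1: particles 2 and 3 swap velocities; positions: p0=3 p1=11 p2=13 p3=13; velocities now: v0=0 v1=0 v2=-1 v3=3
Advance to t=2 (no further collisions before then); velocities: v0=0 v1=0 v2=-1 v3=3; positions = 3 11 12 16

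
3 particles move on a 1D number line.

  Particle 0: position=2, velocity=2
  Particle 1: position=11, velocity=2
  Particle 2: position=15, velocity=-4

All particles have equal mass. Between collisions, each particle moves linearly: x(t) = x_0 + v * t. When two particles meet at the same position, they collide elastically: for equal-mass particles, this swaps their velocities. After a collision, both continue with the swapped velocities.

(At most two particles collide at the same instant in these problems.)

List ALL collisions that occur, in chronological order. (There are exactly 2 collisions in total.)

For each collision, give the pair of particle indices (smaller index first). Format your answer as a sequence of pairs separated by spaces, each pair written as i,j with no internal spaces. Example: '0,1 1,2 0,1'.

Answer: 1,2 0,1

Derivation:
Collision at t=2/3: particles 1 and 2 swap velocities; positions: p0=10/3 p1=37/3 p2=37/3; velocities now: v0=2 v1=-4 v2=2
Collision at t=13/6: particles 0 and 1 swap velocities; positions: p0=19/3 p1=19/3 p2=46/3; velocities now: v0=-4 v1=2 v2=2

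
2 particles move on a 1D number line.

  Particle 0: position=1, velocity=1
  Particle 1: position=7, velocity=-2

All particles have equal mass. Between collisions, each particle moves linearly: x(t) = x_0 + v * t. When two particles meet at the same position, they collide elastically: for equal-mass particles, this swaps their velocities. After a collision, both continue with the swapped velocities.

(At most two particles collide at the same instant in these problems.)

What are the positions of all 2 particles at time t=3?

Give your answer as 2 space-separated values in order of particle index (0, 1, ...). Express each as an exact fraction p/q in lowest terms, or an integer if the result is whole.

Collision at t=2: particles 0 and 1 swap velocities; positions: p0=3 p1=3; velocities now: v0=-2 v1=1
Advance to t=3 (no further collisions before then); velocities: v0=-2 v1=1; positions = 1 4

Answer: 1 4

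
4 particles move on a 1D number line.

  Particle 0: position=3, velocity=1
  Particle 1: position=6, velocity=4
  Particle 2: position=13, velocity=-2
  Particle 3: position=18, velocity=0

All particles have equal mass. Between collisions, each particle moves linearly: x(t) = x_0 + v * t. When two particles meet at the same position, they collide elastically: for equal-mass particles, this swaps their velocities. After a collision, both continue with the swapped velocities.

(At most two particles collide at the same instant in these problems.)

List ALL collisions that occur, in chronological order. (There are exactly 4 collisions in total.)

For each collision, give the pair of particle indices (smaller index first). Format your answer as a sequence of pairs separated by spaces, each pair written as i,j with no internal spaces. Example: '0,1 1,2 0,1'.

Collision at t=7/6: particles 1 and 2 swap velocities; positions: p0=25/6 p1=32/3 p2=32/3 p3=18; velocities now: v0=1 v1=-2 v2=4 v3=0
Collision at t=3: particles 2 and 3 swap velocities; positions: p0=6 p1=7 p2=18 p3=18; velocities now: v0=1 v1=-2 v2=0 v3=4
Collision at t=10/3: particles 0 and 1 swap velocities; positions: p0=19/3 p1=19/3 p2=18 p3=58/3; velocities now: v0=-2 v1=1 v2=0 v3=4
Collision at t=15: particles 1 and 2 swap velocities; positions: p0=-17 p1=18 p2=18 p3=66; velocities now: v0=-2 v1=0 v2=1 v3=4

Answer: 1,2 2,3 0,1 1,2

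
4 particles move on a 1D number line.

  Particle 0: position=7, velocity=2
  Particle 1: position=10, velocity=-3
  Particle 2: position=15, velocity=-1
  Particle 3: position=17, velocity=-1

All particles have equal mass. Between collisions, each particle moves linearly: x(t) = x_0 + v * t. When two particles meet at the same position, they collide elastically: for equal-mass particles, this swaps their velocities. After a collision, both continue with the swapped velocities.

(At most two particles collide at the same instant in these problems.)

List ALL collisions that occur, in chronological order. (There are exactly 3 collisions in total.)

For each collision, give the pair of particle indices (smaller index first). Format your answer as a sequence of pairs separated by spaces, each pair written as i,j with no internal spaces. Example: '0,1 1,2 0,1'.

Answer: 0,1 1,2 2,3

Derivation:
Collision at t=3/5: particles 0 and 1 swap velocities; positions: p0=41/5 p1=41/5 p2=72/5 p3=82/5; velocities now: v0=-3 v1=2 v2=-1 v3=-1
Collision at t=8/3: particles 1 and 2 swap velocities; positions: p0=2 p1=37/3 p2=37/3 p3=43/3; velocities now: v0=-3 v1=-1 v2=2 v3=-1
Collision at t=10/3: particles 2 and 3 swap velocities; positions: p0=0 p1=35/3 p2=41/3 p3=41/3; velocities now: v0=-3 v1=-1 v2=-1 v3=2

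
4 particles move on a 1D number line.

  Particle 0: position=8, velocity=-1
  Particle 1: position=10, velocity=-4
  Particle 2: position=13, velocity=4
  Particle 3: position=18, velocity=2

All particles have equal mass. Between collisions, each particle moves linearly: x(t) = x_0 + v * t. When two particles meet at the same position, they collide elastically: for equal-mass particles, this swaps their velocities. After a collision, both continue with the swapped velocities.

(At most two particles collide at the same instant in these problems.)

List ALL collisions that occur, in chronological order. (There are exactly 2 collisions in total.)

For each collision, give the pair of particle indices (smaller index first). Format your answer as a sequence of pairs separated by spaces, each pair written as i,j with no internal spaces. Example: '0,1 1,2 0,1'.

Collision at t=2/3: particles 0 and 1 swap velocities; positions: p0=22/3 p1=22/3 p2=47/3 p3=58/3; velocities now: v0=-4 v1=-1 v2=4 v3=2
Collision at t=5/2: particles 2 and 3 swap velocities; positions: p0=0 p1=11/2 p2=23 p3=23; velocities now: v0=-4 v1=-1 v2=2 v3=4

Answer: 0,1 2,3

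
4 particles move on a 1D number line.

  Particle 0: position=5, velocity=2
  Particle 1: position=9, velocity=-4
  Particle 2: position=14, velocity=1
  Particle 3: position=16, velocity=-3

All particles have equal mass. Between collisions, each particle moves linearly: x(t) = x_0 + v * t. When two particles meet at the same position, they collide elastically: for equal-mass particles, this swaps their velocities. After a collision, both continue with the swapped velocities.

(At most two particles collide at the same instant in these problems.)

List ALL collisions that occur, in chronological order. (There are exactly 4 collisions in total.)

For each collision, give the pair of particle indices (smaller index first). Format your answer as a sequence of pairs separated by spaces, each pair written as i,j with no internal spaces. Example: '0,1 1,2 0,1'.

Collision at t=1/2: particles 2 and 3 swap velocities; positions: p0=6 p1=7 p2=29/2 p3=29/2; velocities now: v0=2 v1=-4 v2=-3 v3=1
Collision at t=2/3: particles 0 and 1 swap velocities; positions: p0=19/3 p1=19/3 p2=14 p3=44/3; velocities now: v0=-4 v1=2 v2=-3 v3=1
Collision at t=11/5: particles 1 and 2 swap velocities; positions: p0=1/5 p1=47/5 p2=47/5 p3=81/5; velocities now: v0=-4 v1=-3 v2=2 v3=1
Collision at t=9: particles 2 and 3 swap velocities; positions: p0=-27 p1=-11 p2=23 p3=23; velocities now: v0=-4 v1=-3 v2=1 v3=2

Answer: 2,3 0,1 1,2 2,3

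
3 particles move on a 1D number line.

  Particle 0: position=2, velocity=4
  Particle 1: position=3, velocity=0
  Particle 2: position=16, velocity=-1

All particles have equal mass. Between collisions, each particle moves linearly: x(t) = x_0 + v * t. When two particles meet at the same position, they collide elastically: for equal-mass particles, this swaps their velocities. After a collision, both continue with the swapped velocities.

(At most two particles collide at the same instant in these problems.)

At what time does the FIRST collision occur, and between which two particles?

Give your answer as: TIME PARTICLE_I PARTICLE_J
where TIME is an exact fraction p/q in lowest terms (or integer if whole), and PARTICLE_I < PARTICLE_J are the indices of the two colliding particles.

Pair (0,1): pos 2,3 vel 4,0 -> gap=1, closing at 4/unit, collide at t=1/4
Pair (1,2): pos 3,16 vel 0,-1 -> gap=13, closing at 1/unit, collide at t=13
Earliest collision: t=1/4 between 0 and 1

Answer: 1/4 0 1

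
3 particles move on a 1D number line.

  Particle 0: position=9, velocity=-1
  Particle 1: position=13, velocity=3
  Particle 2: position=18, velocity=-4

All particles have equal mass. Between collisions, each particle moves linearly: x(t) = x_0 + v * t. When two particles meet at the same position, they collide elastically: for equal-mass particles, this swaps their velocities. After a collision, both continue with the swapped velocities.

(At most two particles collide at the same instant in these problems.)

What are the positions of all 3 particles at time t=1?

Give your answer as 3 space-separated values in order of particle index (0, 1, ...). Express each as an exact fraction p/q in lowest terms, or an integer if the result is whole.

Collision at t=5/7: particles 1 and 2 swap velocities; positions: p0=58/7 p1=106/7 p2=106/7; velocities now: v0=-1 v1=-4 v2=3
Advance to t=1 (no further collisions before then); velocities: v0=-1 v1=-4 v2=3; positions = 8 14 16

Answer: 8 14 16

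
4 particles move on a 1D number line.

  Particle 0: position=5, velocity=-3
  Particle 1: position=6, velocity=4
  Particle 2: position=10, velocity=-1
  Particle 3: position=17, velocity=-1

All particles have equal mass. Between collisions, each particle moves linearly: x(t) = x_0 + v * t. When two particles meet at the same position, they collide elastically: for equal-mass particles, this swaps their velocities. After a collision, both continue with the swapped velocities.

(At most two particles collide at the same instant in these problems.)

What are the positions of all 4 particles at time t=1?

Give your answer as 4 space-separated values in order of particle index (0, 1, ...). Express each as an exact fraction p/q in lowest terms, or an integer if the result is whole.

Collision at t=4/5: particles 1 and 2 swap velocities; positions: p0=13/5 p1=46/5 p2=46/5 p3=81/5; velocities now: v0=-3 v1=-1 v2=4 v3=-1
Advance to t=1 (no further collisions before then); velocities: v0=-3 v1=-1 v2=4 v3=-1; positions = 2 9 10 16

Answer: 2 9 10 16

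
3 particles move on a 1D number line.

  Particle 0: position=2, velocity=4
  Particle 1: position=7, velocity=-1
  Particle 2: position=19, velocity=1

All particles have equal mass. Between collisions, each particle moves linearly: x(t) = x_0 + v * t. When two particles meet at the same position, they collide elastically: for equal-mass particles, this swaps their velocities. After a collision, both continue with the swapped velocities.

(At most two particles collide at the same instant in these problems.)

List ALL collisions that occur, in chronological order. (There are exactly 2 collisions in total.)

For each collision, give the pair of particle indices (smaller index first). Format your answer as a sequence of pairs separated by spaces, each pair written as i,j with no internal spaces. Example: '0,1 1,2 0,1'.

Collision at t=1: particles 0 and 1 swap velocities; positions: p0=6 p1=6 p2=20; velocities now: v0=-1 v1=4 v2=1
Collision at t=17/3: particles 1 and 2 swap velocities; positions: p0=4/3 p1=74/3 p2=74/3; velocities now: v0=-1 v1=1 v2=4

Answer: 0,1 1,2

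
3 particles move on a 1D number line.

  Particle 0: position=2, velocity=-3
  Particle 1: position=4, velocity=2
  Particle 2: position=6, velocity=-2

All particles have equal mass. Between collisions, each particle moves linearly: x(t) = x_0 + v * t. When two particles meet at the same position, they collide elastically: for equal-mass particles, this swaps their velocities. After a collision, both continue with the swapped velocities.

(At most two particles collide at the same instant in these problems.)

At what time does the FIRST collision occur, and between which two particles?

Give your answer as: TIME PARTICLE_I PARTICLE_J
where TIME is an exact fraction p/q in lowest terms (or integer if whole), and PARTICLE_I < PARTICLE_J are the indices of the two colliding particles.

Answer: 1/2 1 2

Derivation:
Pair (0,1): pos 2,4 vel -3,2 -> not approaching (rel speed -5 <= 0)
Pair (1,2): pos 4,6 vel 2,-2 -> gap=2, closing at 4/unit, collide at t=1/2
Earliest collision: t=1/2 between 1 and 2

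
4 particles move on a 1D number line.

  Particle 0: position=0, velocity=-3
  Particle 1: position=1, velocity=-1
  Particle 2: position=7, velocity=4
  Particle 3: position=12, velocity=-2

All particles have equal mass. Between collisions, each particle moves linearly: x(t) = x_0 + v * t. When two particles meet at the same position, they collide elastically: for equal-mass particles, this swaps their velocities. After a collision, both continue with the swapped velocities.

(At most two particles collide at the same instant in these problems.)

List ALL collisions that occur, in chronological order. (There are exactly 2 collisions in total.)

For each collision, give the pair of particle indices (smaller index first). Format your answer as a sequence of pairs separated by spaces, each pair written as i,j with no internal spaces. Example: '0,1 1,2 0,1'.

Answer: 2,3 1,2

Derivation:
Collision at t=5/6: particles 2 and 3 swap velocities; positions: p0=-5/2 p1=1/6 p2=31/3 p3=31/3; velocities now: v0=-3 v1=-1 v2=-2 v3=4
Collision at t=11: particles 1 and 2 swap velocities; positions: p0=-33 p1=-10 p2=-10 p3=51; velocities now: v0=-3 v1=-2 v2=-1 v3=4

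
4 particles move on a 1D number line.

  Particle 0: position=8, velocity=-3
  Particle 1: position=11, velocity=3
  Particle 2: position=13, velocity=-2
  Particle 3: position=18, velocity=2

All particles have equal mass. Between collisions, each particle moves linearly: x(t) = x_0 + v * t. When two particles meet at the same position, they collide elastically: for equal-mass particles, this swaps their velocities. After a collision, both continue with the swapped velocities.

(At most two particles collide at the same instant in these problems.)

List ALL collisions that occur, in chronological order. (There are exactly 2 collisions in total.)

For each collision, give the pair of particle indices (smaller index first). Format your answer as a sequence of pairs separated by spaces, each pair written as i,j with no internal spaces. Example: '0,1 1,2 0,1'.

Answer: 1,2 2,3

Derivation:
Collision at t=2/5: particles 1 and 2 swap velocities; positions: p0=34/5 p1=61/5 p2=61/5 p3=94/5; velocities now: v0=-3 v1=-2 v2=3 v3=2
Collision at t=7: particles 2 and 3 swap velocities; positions: p0=-13 p1=-1 p2=32 p3=32; velocities now: v0=-3 v1=-2 v2=2 v3=3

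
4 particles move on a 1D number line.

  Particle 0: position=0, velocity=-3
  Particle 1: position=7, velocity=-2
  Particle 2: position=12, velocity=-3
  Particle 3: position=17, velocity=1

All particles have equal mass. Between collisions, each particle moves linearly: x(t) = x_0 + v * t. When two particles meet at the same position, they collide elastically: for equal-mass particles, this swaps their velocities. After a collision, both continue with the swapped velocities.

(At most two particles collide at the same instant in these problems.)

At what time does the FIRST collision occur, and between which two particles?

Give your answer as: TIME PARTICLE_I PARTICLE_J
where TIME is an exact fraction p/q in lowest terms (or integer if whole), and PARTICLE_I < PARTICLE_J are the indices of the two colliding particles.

Answer: 5 1 2

Derivation:
Pair (0,1): pos 0,7 vel -3,-2 -> not approaching (rel speed -1 <= 0)
Pair (1,2): pos 7,12 vel -2,-3 -> gap=5, closing at 1/unit, collide at t=5
Pair (2,3): pos 12,17 vel -3,1 -> not approaching (rel speed -4 <= 0)
Earliest collision: t=5 between 1 and 2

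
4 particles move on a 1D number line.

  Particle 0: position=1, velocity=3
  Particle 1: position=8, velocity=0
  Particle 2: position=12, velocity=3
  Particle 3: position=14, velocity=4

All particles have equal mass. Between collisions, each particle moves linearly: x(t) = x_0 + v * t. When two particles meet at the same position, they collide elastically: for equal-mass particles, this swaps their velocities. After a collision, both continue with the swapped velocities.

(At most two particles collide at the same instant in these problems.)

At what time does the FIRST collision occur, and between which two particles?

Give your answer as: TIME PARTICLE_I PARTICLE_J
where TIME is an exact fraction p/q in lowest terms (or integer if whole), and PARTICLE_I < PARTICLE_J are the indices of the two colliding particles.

Answer: 7/3 0 1

Derivation:
Pair (0,1): pos 1,8 vel 3,0 -> gap=7, closing at 3/unit, collide at t=7/3
Pair (1,2): pos 8,12 vel 0,3 -> not approaching (rel speed -3 <= 0)
Pair (2,3): pos 12,14 vel 3,4 -> not approaching (rel speed -1 <= 0)
Earliest collision: t=7/3 between 0 and 1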